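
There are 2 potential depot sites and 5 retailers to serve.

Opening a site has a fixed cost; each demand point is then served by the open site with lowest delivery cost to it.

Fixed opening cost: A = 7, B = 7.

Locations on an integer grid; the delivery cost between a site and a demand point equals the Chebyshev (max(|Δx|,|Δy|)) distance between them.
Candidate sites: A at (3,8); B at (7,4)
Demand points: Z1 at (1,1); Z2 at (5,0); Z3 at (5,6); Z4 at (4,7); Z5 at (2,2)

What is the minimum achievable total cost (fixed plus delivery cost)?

27

Open {B}: assign each demand point to its cheapest open site.
  Z1→B 6, Z2→B 4, Z3→B 2, Z4→B 3, Z5→B 5
  delivery cost 20, fixed 7 → total 27.
Compare {A}: delivery cost 24 + fixed 7 = 31.
Compare {A, B}: delivery cost 18 + fixed 14 = 32.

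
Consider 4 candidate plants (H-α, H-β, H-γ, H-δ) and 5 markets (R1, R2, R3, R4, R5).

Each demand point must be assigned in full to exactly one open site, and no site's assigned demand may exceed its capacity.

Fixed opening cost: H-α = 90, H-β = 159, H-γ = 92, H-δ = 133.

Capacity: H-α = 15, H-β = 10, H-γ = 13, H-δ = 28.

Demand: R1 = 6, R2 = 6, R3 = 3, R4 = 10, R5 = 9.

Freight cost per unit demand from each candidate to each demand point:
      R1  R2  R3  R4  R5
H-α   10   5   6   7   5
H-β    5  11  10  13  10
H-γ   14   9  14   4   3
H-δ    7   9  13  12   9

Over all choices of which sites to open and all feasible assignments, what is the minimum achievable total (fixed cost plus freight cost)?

481

Open {H-γ, H-δ}; cheapest assignment that respects the capacities:
  H-γ (cap 13, load 10): R4 — cost 10×4 = 40
  H-δ (cap 28, load 24): R1, R2, R3, R5 — cost 6×7 + 6×9 + 3×13 + 9×9 = 216
  Shipping 256, fixed 225 → total 481.
  Any other capacity-feasible assignment to {H-γ, H-δ} ships for at least 256.
Compare {H-α, H-δ}: its best feasible assignment gives total 488.
Compare {H-α, H-γ, H-δ}: its best feasible assignment gives total 511.
Every other set of open sites that can feasibly serve all demand totals ≥ 488 even under its best assignment. Minimum: 481.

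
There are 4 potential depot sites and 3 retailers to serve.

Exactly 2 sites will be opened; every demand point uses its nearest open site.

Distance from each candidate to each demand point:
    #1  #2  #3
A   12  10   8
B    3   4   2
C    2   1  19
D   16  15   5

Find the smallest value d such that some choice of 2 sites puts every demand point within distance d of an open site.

Open {B, C}.
  Farthest demand point is #1 at distance 2 (to C); all others are ≤ 2.
With {A, B} the worst case is 4.
With {B, D} the worst case is 4.
No size-2 selection achieves below 2.

2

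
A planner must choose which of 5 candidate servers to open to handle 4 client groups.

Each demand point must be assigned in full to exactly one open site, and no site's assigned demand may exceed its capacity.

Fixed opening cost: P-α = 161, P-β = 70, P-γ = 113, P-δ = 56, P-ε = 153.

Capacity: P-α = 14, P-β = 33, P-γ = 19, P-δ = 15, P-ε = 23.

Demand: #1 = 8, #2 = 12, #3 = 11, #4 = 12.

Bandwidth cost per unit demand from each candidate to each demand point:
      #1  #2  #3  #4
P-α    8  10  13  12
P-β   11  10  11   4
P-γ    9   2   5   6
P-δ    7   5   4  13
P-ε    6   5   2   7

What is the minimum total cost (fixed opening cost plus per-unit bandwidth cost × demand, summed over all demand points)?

Open {P-β, P-δ}; cheapest assignment that respects the capacities:
  P-β (cap 33, load 32): #1, #2, #4 — cost 8×11 + 12×10 + 12×4 = 256
  P-δ (cap 15, load 11): #3 — cost 11×4 = 44
  Shipping 300, fixed 126 → total 426.
  Any other capacity-feasible assignment to {P-β, P-δ} ships for at least 300.
Compare {P-β, P-ε}: its best feasible assignment gives total 441.
Compare {P-β, P-γ, P-δ}: its best feasible assignment gives total 443.
Every other set of open sites that can feasibly serve all demand totals ≥ 441 even under its best assignment. Minimum: 426.

426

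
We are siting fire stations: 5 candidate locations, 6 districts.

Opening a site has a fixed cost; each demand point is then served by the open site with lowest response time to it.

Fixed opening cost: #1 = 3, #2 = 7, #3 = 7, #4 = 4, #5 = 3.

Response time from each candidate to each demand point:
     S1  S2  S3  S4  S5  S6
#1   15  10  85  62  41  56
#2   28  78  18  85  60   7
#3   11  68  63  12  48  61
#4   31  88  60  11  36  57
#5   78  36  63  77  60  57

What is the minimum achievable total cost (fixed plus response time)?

Open {#1, #2, #4}: assign each demand point to its cheapest open site.
  S1→#1 15, S2→#1 10, S3→#2 18, S4→#4 11, S5→#4 36, S6→#2 7
  response time 97, fixed 14 → total 111.
Compare {#1, #2, #3, #4}: response time 93 + fixed 21 = 114.
Compare {#1, #2, #4, #5}: response time 97 + fixed 17 = 114.
Compare {#1, #2, #3}: response time 99 + fixed 17 = 116.
All other subsets cost ≥ 114. Minimum total cost: 111.

111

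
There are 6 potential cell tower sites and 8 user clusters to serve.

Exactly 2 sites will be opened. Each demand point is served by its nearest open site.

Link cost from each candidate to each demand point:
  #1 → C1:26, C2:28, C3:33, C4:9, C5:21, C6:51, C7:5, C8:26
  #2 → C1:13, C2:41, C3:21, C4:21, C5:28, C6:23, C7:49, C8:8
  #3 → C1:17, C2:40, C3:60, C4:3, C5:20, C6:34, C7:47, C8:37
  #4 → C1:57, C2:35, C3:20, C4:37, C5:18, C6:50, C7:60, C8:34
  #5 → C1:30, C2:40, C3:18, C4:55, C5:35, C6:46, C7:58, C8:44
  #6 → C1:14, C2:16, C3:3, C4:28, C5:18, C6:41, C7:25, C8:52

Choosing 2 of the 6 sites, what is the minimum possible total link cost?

Open {#2, #6}.
  C1→#2 13, C2→#6 16, C3→#6 3, C4→#2 21, C5→#6 18, C6→#2 23, C7→#6 25, C8→#2 8  ⇒ total 127.
Compare {#1, #2}: total 128.
Compare {#1, #6}: total 132.
No size-2 selection does better; minimum is 127.

127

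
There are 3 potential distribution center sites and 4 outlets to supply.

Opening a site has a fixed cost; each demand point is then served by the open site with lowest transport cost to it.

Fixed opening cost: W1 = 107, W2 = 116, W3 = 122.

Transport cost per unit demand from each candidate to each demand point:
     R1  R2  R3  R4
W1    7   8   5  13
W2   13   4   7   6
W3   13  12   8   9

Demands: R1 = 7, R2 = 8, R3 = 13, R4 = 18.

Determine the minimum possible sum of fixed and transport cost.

438

Open {W2}: assign each demand point to its cheapest open site.
  R1→W2 7×13=91, R2→W2 8×4=32, R3→W2 13×7=91, R4→W2 18×6=108
  transport cost 322, fixed 116 → total 438.
Compare {W1, W2}: transport cost 254 + fixed 223 = 477.
Compare {W1}: transport cost 412 + fixed 107 = 519.
Compare {W2, W3}: transport cost 322 + fixed 238 = 560.
All other subsets cost ≥ 477. Minimum total cost: 438.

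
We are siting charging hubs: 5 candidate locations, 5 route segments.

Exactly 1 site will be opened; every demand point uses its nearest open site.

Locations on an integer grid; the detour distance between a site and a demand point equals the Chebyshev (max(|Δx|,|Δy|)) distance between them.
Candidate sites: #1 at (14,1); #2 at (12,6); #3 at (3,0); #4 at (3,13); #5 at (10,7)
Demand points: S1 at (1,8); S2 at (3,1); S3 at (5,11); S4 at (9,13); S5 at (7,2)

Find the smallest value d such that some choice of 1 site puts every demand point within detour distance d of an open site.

9

Open {#5}.
  Farthest demand point is S1 at detour distance 9 (to #5); all others are ≤ 9.
With {#2} the worst case is 11.
With {#4} the worst case is 12.
No size-1 selection achieves below 9.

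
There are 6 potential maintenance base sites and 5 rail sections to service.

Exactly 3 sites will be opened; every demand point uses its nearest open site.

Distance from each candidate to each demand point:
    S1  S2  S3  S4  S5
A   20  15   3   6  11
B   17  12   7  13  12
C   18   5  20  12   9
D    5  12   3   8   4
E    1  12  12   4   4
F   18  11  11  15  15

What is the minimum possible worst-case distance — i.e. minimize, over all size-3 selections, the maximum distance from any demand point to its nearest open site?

5

Open {A, C, E}.
  Farthest demand point is S2 at distance 5 (to C); all others are ≤ 5.
With {C, D, E} the worst case is 5.
With {A, C, D} the worst case is 6.
No size-3 selection achieves below 5.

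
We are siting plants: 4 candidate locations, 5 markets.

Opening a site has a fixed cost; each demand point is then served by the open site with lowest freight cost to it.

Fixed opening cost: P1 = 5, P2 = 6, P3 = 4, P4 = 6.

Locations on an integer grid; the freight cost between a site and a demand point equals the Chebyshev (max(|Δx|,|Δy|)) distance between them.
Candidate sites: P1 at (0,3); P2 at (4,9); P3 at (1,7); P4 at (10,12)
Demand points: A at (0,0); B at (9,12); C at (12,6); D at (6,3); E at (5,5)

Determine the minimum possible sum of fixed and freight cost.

32

Open {P1, P4}: assign each demand point to its cheapest open site.
  A→P1 3, B→P4 1, C→P4 6, D→P1 6, E→P1 5
  freight cost 21, fixed 11 → total 32.
Compare {P3, P4}: freight cost 23 + fixed 10 = 33.
Compare {P1, P3, P4}: freight cost 19 + fixed 15 = 34.
Compare {P1, P2}: freight cost 26 + fixed 11 = 37.
All other subsets cost ≥ 33. Minimum total cost: 32.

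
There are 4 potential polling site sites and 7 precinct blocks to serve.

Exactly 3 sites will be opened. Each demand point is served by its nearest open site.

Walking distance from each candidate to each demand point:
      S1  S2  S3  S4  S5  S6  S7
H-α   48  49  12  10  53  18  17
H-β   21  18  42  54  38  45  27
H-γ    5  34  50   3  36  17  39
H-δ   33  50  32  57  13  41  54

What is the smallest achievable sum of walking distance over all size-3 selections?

101

Open {H-α, H-γ, H-δ}.
  S1→H-γ 5, S2→H-γ 34, S3→H-α 12, S4→H-γ 3, S5→H-δ 13, S6→H-γ 17, S7→H-α 17  ⇒ total 101.
Compare {H-α, H-β, H-γ}: total 108.
Compare {H-α, H-β, H-δ}: total 109.
No size-3 selection does better; minimum is 101.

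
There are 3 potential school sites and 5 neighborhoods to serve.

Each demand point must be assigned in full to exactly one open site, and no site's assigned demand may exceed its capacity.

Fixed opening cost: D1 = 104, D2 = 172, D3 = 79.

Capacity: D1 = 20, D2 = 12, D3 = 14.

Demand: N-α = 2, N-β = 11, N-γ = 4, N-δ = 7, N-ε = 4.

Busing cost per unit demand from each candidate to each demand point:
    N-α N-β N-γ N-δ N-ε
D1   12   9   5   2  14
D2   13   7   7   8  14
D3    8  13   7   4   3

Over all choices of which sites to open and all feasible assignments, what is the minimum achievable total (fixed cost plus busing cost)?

Open {D1, D3}; cheapest assignment that respects the capacities:
  D1 (cap 20, load 18): N-β, N-δ — cost 11×9 + 7×2 = 113
  D3 (cap 14, load 10): N-α, N-γ, N-ε — cost 2×8 + 4×7 + 4×3 = 56
  Shipping 169, fixed 183 → total 352.
  Any other capacity-feasible assignment to {D1, D3} ships for at least 169.
Compare {D1, D2}: its best feasible assignment gives total 467.
Compare {D1, D2, D3}: its best feasible assignment gives total 494.
Every other set of open sites that can feasibly serve all demand totals ≥ 467 even under its best assignment. Minimum: 352.

352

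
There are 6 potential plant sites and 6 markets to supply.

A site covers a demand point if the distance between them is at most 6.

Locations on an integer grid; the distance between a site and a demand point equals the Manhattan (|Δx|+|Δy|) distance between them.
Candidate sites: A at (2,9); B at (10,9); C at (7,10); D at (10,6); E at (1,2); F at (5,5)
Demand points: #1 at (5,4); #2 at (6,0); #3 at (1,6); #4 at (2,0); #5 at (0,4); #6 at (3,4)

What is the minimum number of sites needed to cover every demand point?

Coverage sets (demand points within 6 of each site):
  A: {#3, #6}
  B: {}
  C: {}
  D: {}
  E: {#1, #3, #4, #5, #6}
  F: {#1, #2, #3, #5, #6}
No single site covers all 6 demand points.
But {E, F} covers everything, so the minimum is 2.

2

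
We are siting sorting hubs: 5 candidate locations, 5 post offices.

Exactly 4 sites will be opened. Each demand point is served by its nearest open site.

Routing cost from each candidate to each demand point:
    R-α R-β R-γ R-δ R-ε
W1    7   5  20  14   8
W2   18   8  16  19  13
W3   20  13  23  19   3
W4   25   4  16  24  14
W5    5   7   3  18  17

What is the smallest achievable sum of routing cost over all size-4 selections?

Open {W1, W3, W4, W5}.
  R-α→W5 5, R-β→W4 4, R-γ→W5 3, R-δ→W1 14, R-ε→W3 3  ⇒ total 29.
Compare {W1, W2, W3, W5}: total 30.
Compare {W2, W3, W4, W5}: total 33.
No size-4 selection does better; minimum is 29.

29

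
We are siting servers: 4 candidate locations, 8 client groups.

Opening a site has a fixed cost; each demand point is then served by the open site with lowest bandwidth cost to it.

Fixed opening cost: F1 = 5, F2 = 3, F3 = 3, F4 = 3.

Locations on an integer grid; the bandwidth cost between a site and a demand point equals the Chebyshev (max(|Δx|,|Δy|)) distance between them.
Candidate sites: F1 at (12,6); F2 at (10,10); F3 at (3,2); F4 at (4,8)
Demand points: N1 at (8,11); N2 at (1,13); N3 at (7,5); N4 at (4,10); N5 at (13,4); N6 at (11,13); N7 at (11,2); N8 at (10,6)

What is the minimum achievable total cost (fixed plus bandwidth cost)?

34

Open {F1, F2, F4}: assign each demand point to its cheapest open site.
  N1→F2 2, N2→F4 5, N3→F4 3, N4→F4 2, N5→F1 2, N6→F2 3, N7→F1 4, N8→F1 2
  bandwidth cost 23, fixed 11 → total 34.
Compare {F1, F4}: bandwidth cost 29 + fixed 8 = 37.
Compare {F1, F2, F3, F4}: bandwidth cost 23 + fixed 14 = 37.
Compare {F2, F4}: bandwidth cost 32 + fixed 6 = 38.
All other subsets cost ≥ 37. Minimum total cost: 34.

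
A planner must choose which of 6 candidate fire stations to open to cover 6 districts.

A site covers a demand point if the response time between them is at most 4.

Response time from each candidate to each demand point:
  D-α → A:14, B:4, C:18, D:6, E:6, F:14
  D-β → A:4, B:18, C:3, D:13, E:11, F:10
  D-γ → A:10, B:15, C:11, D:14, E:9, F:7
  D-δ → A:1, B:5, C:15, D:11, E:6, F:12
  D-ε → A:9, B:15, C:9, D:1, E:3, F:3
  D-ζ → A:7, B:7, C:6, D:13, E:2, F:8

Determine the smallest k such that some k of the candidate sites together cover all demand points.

Coverage sets (demand points within 4 of each site):
  D-α: {B}
  D-β: {A, C}
  D-γ: {}
  D-δ: {A}
  D-ε: {D, E, F}
  D-ζ: {E}
No 2 sites suffice: every size-2 union leaves at least one demand point uncovered.
But {D-α, D-β, D-ε} covers everything, so the minimum is 3.

3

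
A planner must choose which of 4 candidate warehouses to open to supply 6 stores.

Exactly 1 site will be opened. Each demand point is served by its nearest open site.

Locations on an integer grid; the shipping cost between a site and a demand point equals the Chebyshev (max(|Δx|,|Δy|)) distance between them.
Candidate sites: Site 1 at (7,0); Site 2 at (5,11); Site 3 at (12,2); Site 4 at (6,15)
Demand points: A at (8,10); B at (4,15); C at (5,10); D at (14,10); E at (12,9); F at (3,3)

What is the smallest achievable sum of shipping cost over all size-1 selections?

32

Open {Site 2}.
  A→Site 2 3, B→Site 2 4, C→Site 2 1, D→Site 2 9, E→Site 2 7, F→Site 2 8  ⇒ total 32.
Compare {Site 4}: total 38.
Compare {Site 3}: total 53.
No size-1 selection does better; minimum is 32.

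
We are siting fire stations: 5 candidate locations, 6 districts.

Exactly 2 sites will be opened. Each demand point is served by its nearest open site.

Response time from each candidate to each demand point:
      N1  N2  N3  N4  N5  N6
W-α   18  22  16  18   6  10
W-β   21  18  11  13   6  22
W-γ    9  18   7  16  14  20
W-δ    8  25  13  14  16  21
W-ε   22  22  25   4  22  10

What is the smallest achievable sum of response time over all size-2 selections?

62

Open {W-γ, W-ε}.
  N1→W-γ 9, N2→W-γ 18, N3→W-γ 7, N4→W-ε 4, N5→W-γ 14, N6→W-ε 10  ⇒ total 62.
Compare {W-α, W-γ}: total 66.
Compare {W-β, W-ε}: total 70.
No size-2 selection does better; minimum is 62.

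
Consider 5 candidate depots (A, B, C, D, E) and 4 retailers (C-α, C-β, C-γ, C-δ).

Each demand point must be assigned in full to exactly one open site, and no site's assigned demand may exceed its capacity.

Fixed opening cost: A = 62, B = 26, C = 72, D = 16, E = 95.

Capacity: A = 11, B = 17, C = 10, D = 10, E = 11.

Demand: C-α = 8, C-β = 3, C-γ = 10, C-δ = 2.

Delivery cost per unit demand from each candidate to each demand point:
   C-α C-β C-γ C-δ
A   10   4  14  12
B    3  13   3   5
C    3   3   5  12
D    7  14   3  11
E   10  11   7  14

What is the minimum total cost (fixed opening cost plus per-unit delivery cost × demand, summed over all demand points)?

145

Open {B, D}; cheapest assignment that respects the capacities:
  B (cap 17, load 13): C-α, C-β, C-δ — cost 8×3 + 3×13 + 2×5 = 73
  D (cap 10, load 10): C-γ — cost 10×3 = 30
  Shipping 103, fixed 42 → total 145.
  Any other capacity-feasible assignment to {B, D} ships for at least 103.
Compare {A, B, D}: its best feasible assignment gives total 180.
Compare {B, C, D}: its best feasible assignment gives total 187.
Every other set of open sites that can feasibly serve all demand totals ≥ 180 even under its best assignment. Minimum: 145.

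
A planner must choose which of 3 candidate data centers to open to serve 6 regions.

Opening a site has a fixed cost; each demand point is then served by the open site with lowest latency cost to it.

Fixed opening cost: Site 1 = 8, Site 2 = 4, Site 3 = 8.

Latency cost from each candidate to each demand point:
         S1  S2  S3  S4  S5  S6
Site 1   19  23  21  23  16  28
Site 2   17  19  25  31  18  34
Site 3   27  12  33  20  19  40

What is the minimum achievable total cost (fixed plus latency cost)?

Open {Site 1, Site 3}: assign each demand point to its cheapest open site.
  S1→Site 1 19, S2→Site 3 12, S3→Site 1 21, S4→Site 3 20, S5→Site 1 16, S6→Site 1 28
  latency cost 116, fixed 16 → total 132.
Compare {Site 1, Site 2, Site 3}: latency cost 114 + fixed 20 = 134.
Compare {Site 1, Site 2}: latency cost 124 + fixed 12 = 136.
Compare {Site 1}: latency cost 130 + fixed 8 = 138.
All other subsets cost ≥ 134. Minimum total cost: 132.

132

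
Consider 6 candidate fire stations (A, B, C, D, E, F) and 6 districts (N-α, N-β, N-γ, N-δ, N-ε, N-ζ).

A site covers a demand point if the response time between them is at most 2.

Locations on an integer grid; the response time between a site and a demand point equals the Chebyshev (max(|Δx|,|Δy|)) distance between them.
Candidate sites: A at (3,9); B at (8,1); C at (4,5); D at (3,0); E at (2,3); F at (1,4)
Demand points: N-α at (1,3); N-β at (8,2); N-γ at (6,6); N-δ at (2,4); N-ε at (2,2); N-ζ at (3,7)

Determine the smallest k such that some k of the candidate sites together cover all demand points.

3

Coverage sets (demand points within 2 of each site):
  A: {N-ζ}
  B: {N-β}
  C: {N-γ, N-δ, N-ζ}
  D: {N-ε}
  E: {N-α, N-δ, N-ε}
  F: {N-α, N-δ, N-ε}
No 2 sites suffice: every size-2 union leaves at least one demand point uncovered.
But {B, C, E} covers everything, so the minimum is 3.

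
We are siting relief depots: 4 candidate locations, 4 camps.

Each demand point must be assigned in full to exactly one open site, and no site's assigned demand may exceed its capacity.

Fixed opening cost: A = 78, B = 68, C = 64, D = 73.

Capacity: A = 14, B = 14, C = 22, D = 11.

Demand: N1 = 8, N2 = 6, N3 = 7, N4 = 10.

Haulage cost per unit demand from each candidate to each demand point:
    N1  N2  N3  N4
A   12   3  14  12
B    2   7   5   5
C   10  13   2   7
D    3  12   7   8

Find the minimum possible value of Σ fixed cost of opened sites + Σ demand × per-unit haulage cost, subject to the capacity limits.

274

Open {B, C}; cheapest assignment that respects the capacities:
  B (cap 14, load 14): N1, N2 — cost 8×2 + 6×7 = 58
  C (cap 22, load 17): N3, N4 — cost 7×2 + 10×7 = 84
  Shipping 142, fixed 132 → total 274.
  Any other capacity-feasible assignment to {B, C} ships for at least 142.
Compare {A, B, C}: its best feasible assignment gives total 328.
Compare {A, C}: its best feasible assignment gives total 340.
Every other set of open sites that can feasibly serve all demand totals ≥ 328 even under its best assignment. Minimum: 274.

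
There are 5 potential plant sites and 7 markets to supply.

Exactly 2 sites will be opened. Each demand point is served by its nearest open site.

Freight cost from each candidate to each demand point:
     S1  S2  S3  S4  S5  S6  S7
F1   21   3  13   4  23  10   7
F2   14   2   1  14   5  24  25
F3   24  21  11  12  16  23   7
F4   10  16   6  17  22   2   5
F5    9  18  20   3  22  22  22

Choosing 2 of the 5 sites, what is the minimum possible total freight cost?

39

Open {F2, F4}.
  S1→F4 10, S2→F2 2, S3→F2 1, S4→F2 14, S5→F2 5, S6→F4 2, S7→F4 5  ⇒ total 39.
Compare {F1, F2}: total 43.
Compare {F1, F4}: total 52.
No size-2 selection does better; minimum is 39.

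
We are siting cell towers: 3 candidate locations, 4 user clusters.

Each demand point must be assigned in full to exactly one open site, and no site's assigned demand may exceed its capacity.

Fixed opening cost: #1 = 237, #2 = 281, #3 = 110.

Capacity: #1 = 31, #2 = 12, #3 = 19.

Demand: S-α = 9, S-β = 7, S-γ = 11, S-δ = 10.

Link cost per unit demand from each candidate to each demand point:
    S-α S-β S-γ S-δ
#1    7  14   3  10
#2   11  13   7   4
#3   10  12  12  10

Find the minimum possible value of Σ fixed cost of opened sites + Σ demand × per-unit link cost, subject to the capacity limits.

627

Open {#1, #3}; cheapest assignment that respects the capacities:
  #1 (cap 31, load 30): S-α, S-γ, S-δ — cost 9×7 + 11×3 + 10×10 = 196
  #3 (cap 19, load 7): S-β — cost 7×12 = 84
  Shipping 280, fixed 347 → total 627.
  Any other capacity-feasible assignment to {#1, #3} ships for at least 280.
Compare {#1, #2}: its best feasible assignment gives total 752.
Compare {#1, #2, #3}: its best feasible assignment gives total 848.
Every other set of open sites that can feasibly serve all demand totals ≥ 752 even under its best assignment. Minimum: 627.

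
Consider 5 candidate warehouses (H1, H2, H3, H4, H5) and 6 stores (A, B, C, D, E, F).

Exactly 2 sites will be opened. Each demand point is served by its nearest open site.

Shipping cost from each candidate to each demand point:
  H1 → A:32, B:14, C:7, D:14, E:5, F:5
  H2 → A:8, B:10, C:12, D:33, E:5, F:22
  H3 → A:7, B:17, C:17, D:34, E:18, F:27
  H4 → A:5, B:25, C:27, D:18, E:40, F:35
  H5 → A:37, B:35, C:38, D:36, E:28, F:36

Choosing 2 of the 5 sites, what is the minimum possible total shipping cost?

Open {H1, H2}.
  A→H2 8, B→H2 10, C→H1 7, D→H1 14, E→H1 5, F→H1 5  ⇒ total 49.
Compare {H1, H4}: total 50.
Compare {H1, H3}: total 52.
No size-2 selection does better; minimum is 49.

49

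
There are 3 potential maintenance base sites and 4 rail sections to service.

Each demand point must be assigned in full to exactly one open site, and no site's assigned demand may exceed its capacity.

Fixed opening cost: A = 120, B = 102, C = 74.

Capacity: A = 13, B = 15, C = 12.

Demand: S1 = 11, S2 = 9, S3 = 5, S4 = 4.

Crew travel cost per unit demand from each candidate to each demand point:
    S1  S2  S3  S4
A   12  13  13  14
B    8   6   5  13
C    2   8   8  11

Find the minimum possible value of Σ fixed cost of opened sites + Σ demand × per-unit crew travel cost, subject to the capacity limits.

453

Open {A, B, C}; cheapest assignment that respects the capacities:
  A (cap 13, load 4): S4 — cost 4×14 = 56
  B (cap 15, load 14): S2, S3 — cost 9×6 + 5×5 = 79
  C (cap 12, load 11): S1 — cost 11×2 = 22
  Shipping 157, fixed 296 → total 453.
  Any other capacity-feasible assignment to {A, B, C} ships for at least 157.
Total demand is 29 and no other set of sites has combined capacity ≥ 29, so {A, B, C} is the only feasible choice of open sites. Minimum: 453.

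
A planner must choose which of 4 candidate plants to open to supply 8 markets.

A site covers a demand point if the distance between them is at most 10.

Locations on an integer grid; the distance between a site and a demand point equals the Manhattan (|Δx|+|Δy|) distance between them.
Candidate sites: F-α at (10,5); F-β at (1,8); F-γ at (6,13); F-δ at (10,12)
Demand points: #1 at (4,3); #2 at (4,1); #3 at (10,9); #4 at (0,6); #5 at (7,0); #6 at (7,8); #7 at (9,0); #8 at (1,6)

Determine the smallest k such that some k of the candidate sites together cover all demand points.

Coverage sets (demand points within 10 of each site):
  F-α: {#1, #2, #3, #5, #6, #7, #8}
  F-β: {#1, #2, #3, #4, #6, #8}
  F-γ: {#3, #6}
  F-δ: {#3, #6}
No single site covers all 8 demand points.
But {F-α, F-β} covers everything, so the minimum is 2.

2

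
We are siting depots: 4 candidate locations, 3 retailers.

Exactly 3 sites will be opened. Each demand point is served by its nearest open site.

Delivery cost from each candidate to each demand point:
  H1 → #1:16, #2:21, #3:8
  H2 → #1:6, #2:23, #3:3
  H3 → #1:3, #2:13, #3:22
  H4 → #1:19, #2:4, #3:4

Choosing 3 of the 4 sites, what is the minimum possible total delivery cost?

10

Open {H2, H3, H4}.
  #1→H3 3, #2→H4 4, #3→H2 3  ⇒ total 10.
Compare {H1, H3, H4}: total 11.
Compare {H1, H2, H4}: total 13.
No size-3 selection does better; minimum is 10.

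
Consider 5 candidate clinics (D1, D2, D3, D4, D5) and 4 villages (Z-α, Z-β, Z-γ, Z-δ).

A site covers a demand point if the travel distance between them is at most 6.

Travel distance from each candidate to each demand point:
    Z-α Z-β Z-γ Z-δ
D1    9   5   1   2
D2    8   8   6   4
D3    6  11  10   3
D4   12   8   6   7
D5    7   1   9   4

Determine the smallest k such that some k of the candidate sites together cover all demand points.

Coverage sets (demand points within 6 of each site):
  D1: {Z-β, Z-γ, Z-δ}
  D2: {Z-γ, Z-δ}
  D3: {Z-α, Z-δ}
  D4: {Z-γ}
  D5: {Z-β, Z-δ}
No single site covers all 4 demand points.
But {D1, D3} covers everything, so the minimum is 2.

2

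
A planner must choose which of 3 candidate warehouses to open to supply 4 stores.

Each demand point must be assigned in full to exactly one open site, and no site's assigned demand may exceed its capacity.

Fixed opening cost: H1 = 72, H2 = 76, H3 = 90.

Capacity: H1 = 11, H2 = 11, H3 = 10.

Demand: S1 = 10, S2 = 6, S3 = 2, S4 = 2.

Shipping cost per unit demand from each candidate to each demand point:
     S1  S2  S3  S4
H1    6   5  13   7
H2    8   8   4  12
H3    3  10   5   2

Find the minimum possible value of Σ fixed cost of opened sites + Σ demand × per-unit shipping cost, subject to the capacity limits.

Open {H1, H3}; cheapest assignment that respects the capacities:
  H1 (cap 11, load 10): S2, S3, S4 — cost 6×5 + 2×13 + 2×7 = 70
  H3 (cap 10, load 10): S1 — cost 10×3 = 30
  Shipping 100, fixed 162 → total 262.
  Any other capacity-feasible assignment to {H1, H3} ships for at least 100.
Compare {H2, H3}: its best feasible assignment gives total 276.
Compare {H1, H2}: its best feasible assignment gives total 288.
Every other set of open sites that can feasibly serve all demand totals ≥ 276 even under its best assignment. Minimum: 262.

262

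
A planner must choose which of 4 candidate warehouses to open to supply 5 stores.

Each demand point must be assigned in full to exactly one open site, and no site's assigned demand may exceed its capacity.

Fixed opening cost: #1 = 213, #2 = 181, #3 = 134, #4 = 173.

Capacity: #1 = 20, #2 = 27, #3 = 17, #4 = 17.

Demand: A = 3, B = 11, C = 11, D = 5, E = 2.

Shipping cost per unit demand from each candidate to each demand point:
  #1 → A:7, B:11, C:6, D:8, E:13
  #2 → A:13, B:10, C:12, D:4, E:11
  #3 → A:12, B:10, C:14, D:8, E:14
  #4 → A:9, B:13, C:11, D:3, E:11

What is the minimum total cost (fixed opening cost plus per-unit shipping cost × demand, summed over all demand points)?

610

Open {#1, #3}; cheapest assignment that respects the capacities:
  #1 (cap 20, load 16): A, C, E — cost 3×7 + 11×6 + 2×13 = 113
  #3 (cap 17, load 16): B, D — cost 11×10 + 5×8 = 150
  Shipping 263, fixed 347 → total 610.
  Any other capacity-feasible assignment to {#1, #3} ships for at least 263.
Compare {#3, #4}: its best feasible assignment gives total 617.
Compare {#1, #2}: its best feasible assignment gives total 633.
Every other set of open sites that can feasibly serve all demand totals ≥ 617 even under its best assignment. Minimum: 610.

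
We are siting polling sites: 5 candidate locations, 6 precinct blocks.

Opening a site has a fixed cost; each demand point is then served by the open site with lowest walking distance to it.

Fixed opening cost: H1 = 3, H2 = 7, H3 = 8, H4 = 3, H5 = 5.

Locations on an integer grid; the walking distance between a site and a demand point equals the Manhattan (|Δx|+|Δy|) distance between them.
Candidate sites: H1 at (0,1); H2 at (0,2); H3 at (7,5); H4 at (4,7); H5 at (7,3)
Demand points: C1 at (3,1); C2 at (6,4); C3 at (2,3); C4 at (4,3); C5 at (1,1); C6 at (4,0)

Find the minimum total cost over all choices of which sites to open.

26

Open {H1, H5}: assign each demand point to its cheapest open site.
  C1→H1 3, C2→H5 2, C3→H1 4, C4→H5 3, C5→H1 1, C6→H1 5
  walking distance 18, fixed 8 → total 26.
Compare {H1, H4}: walking distance 22 + fixed 6 = 28.
Compare {H1, H4, H5}: walking distance 18 + fixed 11 = 29.
Compare {H1}: walking distance 28 + fixed 3 = 31.
All other subsets cost ≥ 28. Minimum total cost: 26.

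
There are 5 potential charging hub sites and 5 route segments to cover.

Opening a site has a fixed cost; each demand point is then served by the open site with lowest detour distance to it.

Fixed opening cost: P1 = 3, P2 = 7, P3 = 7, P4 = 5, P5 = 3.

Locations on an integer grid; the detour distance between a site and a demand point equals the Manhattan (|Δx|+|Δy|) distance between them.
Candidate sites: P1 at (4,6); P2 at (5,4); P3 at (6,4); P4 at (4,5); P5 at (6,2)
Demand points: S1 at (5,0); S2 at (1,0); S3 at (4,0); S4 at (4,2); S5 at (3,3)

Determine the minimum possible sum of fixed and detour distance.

23

Open {P5}: assign each demand point to its cheapest open site.
  S1→P5 3, S2→P5 7, S3→P5 4, S4→P5 2, S5→P5 4
  detour distance 20, fixed 3 → total 23.
Compare {P1, P5}: detour distance 20 + fixed 6 = 26.
Compare {P4, P5}: detour distance 19 + fixed 8 = 27.
Compare {P2, P5}: detour distance 19 + fixed 10 = 29.
All other subsets cost ≥ 26. Minimum total cost: 23.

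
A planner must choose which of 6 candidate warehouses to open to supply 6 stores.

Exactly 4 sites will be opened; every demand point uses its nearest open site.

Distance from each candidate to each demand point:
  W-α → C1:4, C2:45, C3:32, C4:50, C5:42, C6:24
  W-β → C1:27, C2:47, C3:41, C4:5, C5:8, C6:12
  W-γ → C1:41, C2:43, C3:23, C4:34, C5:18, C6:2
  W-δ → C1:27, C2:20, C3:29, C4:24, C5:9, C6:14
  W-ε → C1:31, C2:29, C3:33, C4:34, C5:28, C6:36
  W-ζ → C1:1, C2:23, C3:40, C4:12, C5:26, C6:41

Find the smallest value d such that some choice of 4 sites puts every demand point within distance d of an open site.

23

Open {W-α, W-β, W-γ, W-δ}.
  Farthest demand point is C3 at distance 23 (to W-γ); all others are ≤ 23.
With {W-α, W-β, W-γ, W-ζ} the worst case is 23.
With {W-α, W-γ, W-δ, W-ζ} the worst case is 23.
No size-4 selection achieves below 23.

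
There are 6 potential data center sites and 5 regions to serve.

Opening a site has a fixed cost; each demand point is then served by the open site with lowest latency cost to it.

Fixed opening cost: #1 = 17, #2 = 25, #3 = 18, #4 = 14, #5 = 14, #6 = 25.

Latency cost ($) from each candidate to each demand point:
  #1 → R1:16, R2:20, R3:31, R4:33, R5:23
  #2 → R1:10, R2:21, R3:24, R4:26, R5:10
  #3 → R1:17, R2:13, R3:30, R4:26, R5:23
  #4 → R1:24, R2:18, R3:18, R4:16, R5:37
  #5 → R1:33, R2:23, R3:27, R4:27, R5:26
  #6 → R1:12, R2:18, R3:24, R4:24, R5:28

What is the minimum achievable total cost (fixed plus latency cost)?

111

Open {#2, #4}: assign each demand point to its cheapest open site.
  R1→#2 10, R2→#4 18, R3→#4 18, R4→#4 16, R5→#2 10
  latency cost 72, fixed 39 → total 111.
Compare {#2}: latency cost 91 + fixed 25 = 116.
Compare {#3, #4}: latency cost 87 + fixed 32 = 119.
Compare {#1, #4}: latency cost 91 + fixed 31 = 122.
All other subsets cost ≥ 116. Minimum total cost: 111.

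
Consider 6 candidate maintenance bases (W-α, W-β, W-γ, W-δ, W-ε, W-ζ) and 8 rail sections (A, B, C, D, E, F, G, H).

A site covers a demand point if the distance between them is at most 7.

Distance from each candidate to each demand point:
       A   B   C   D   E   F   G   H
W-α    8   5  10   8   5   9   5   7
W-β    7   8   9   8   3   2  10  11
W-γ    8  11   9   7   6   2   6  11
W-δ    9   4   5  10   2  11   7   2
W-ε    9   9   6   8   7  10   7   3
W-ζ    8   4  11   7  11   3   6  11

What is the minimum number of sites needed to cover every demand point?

3

Coverage sets (demand points within 7 of each site):
  W-α: {B, E, G, H}
  W-β: {A, E, F}
  W-γ: {D, E, F, G}
  W-δ: {B, C, E, G, H}
  W-ε: {C, E, G, H}
  W-ζ: {B, D, F, G}
No 2 sites suffice: every size-2 union leaves at least one demand point uncovered.
But {W-β, W-γ, W-δ} covers everything, so the minimum is 3.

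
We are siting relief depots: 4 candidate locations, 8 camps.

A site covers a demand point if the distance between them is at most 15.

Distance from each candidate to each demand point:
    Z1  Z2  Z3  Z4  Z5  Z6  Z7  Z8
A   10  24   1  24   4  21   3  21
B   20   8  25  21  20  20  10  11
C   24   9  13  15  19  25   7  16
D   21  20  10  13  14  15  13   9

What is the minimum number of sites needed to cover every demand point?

Coverage sets (demand points within 15 of each site):
  A: {Z1, Z3, Z5, Z7}
  B: {Z2, Z7, Z8}
  C: {Z2, Z3, Z4, Z7}
  D: {Z3, Z4, Z5, Z6, Z7, Z8}
No 2 sites suffice: every size-2 union leaves at least one demand point uncovered.
But {A, B, D} covers everything, so the minimum is 3.

3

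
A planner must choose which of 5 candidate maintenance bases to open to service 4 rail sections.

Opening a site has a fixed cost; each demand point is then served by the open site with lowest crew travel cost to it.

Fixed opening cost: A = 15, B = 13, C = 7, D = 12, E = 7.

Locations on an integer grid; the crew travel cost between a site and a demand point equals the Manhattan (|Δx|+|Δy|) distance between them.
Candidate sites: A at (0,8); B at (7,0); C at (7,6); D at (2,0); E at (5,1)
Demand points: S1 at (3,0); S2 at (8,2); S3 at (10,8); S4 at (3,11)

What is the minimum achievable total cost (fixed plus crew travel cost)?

Open {C, E}: assign each demand point to its cheapest open site.
  S1→E 3, S2→E 4, S3→C 5, S4→C 9
  crew travel cost 21, fixed 14 → total 35.
Compare {C}: crew travel cost 29 + fixed 7 = 36.
Compare {E}: crew travel cost 31 + fixed 7 = 38.
Compare {C, D}: crew travel cost 20 + fixed 19 = 39.
All other subsets cost ≥ 36. Minimum total cost: 35.

35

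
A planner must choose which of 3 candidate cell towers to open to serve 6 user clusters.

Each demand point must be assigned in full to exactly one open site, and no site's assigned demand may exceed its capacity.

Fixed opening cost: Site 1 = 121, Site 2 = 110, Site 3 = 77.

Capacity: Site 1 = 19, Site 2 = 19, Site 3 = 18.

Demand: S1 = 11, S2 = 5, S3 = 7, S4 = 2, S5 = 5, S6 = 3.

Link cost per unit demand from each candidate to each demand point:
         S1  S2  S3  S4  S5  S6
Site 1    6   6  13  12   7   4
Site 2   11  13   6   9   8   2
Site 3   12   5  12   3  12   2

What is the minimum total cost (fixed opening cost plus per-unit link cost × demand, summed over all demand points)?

Open {Site 1, Site 3}; cheapest assignment that respects the capacities:
  Site 1 (cap 19, load 16): S1, S5 — cost 11×6 + 5×7 = 101
  Site 3 (cap 18, load 17): S2, S3, S4, S6 — cost 5×5 + 7×12 + 2×3 + 3×2 = 121
  Shipping 222, fixed 198 → total 420.
  Any other capacity-feasible assignment to {Site 1, Site 3} ships for at least 222.
Compare {Site 1, Site 2}: its best feasible assignment gives total 433.
Compare {Site 2, Site 3}: its best feasible assignment gives total 438.
Every other set of open sites that can feasibly serve all demand totals ≥ 433 even under its best assignment. Minimum: 420.

420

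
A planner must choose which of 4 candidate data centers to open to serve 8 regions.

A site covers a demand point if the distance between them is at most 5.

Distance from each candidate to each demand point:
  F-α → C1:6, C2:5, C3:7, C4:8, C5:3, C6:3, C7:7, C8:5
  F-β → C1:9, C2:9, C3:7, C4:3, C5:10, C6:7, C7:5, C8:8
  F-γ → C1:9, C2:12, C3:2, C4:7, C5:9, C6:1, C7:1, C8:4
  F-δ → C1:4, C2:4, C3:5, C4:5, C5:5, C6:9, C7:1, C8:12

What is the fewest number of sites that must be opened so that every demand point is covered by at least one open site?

Coverage sets (demand points within 5 of each site):
  F-α: {C2, C5, C6, C8}
  F-β: {C4, C7}
  F-γ: {C3, C6, C7, C8}
  F-δ: {C1, C2, C3, C4, C5, C7}
No single site covers all 8 demand points.
But {F-α, F-δ} covers everything, so the minimum is 2.

2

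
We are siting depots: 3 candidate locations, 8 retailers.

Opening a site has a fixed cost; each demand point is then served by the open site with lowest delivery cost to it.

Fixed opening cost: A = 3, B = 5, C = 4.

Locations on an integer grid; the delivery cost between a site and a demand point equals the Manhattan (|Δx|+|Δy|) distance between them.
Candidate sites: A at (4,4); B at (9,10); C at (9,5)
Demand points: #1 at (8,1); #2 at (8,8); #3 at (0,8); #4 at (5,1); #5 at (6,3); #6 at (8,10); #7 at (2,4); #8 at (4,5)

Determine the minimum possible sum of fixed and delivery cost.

Open {A, B}: assign each demand point to its cheapest open site.
  #1→A 7, #2→B 3, #3→A 8, #4→A 4, #5→A 3, #6→B 1, #7→A 2, #8→A 1
  delivery cost 29, fixed 8 → total 37.
Compare {A, B, C}: delivery cost 27 + fixed 12 = 39.
Compare {A, C}: delivery cost 33 + fixed 7 = 40.
Compare {A}: delivery cost 43 + fixed 3 = 46.
All other subsets cost ≥ 39. Minimum total cost: 37.

37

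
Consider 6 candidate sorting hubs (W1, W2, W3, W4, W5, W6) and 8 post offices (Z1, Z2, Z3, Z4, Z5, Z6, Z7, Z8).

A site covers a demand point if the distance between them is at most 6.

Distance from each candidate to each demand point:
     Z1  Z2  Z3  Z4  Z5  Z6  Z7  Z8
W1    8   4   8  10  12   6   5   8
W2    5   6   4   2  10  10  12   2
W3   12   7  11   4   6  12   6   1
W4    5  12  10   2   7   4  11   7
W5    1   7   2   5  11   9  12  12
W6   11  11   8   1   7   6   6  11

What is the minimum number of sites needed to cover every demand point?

3

Coverage sets (demand points within 6 of each site):
  W1: {Z2, Z6, Z7}
  W2: {Z1, Z2, Z3, Z4, Z8}
  W3: {Z4, Z5, Z7, Z8}
  W4: {Z1, Z4, Z6}
  W5: {Z1, Z3, Z4}
  W6: {Z4, Z6, Z7}
No 2 sites suffice: every size-2 union leaves at least one demand point uncovered.
But {W1, W2, W3} covers everything, so the minimum is 3.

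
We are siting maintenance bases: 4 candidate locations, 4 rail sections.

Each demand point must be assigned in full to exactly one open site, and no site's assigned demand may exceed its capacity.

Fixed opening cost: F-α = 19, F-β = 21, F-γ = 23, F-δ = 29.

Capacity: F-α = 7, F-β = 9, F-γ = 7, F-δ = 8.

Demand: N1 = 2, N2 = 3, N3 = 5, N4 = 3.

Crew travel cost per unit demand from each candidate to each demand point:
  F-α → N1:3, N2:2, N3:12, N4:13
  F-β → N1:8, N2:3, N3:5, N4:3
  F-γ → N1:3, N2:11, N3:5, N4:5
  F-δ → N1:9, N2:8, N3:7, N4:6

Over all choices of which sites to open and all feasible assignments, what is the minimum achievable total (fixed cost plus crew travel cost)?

Open {F-α, F-β}; cheapest assignment that respects the capacities:
  F-α (cap 7, load 5): N1, N2 — cost 2×3 + 3×2 = 12
  F-β (cap 9, load 8): N3, N4 — cost 5×5 + 3×3 = 34
  Shipping 46, fixed 40 → total 86.
  Any other capacity-feasible assignment to {F-α, F-β} ships for at least 46.
Compare {F-β, F-γ}: its best feasible assignment gives total 93.
Compare {F-α, F-β, F-γ}: its best feasible assignment gives total 109.
Every other set of open sites that can feasibly serve all demand totals ≥ 93 even under its best assignment. Minimum: 86.

86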